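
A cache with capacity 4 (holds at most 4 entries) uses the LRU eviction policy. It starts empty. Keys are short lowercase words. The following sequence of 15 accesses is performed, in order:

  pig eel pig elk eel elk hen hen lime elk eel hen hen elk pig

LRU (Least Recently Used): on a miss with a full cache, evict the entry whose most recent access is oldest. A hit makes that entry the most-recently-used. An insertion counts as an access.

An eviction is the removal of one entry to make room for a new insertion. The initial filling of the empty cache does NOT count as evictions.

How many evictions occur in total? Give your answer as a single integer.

LRU simulation (capacity=4):
  1. access pig: MISS. Cache (LRU->MRU): [pig]
  2. access eel: MISS. Cache (LRU->MRU): [pig eel]
  3. access pig: HIT. Cache (LRU->MRU): [eel pig]
  4. access elk: MISS. Cache (LRU->MRU): [eel pig elk]
  5. access eel: HIT. Cache (LRU->MRU): [pig elk eel]
  6. access elk: HIT. Cache (LRU->MRU): [pig eel elk]
  7. access hen: MISS. Cache (LRU->MRU): [pig eel elk hen]
  8. access hen: HIT. Cache (LRU->MRU): [pig eel elk hen]
  9. access lime: MISS, evict pig. Cache (LRU->MRU): [eel elk hen lime]
  10. access elk: HIT. Cache (LRU->MRU): [eel hen lime elk]
  11. access eel: HIT. Cache (LRU->MRU): [hen lime elk eel]
  12. access hen: HIT. Cache (LRU->MRU): [lime elk eel hen]
  13. access hen: HIT. Cache (LRU->MRU): [lime elk eel hen]
  14. access elk: HIT. Cache (LRU->MRU): [lime eel hen elk]
  15. access pig: MISS, evict lime. Cache (LRU->MRU): [eel hen elk pig]
Total: 9 hits, 6 misses, 2 evictions

Answer: 2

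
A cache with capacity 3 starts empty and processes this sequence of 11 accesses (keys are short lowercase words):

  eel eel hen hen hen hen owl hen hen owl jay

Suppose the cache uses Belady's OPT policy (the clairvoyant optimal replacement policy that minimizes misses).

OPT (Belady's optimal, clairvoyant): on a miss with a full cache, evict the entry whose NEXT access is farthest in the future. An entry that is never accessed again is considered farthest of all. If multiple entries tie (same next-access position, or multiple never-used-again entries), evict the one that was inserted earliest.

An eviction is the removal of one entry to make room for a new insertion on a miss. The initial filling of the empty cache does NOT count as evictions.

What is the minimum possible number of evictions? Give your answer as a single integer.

Answer: 1

Derivation:
OPT (Belady) simulation (capacity=3):
  1. access eel: MISS. Cache: [eel]
  2. access eel: HIT. Next use of eel: never. Cache: [eel]
  3. access hen: MISS. Cache: [eel hen]
  4. access hen: HIT. Next use of hen: step 5. Cache: [eel hen]
  5. access hen: HIT. Next use of hen: step 6. Cache: [eel hen]
  6. access hen: HIT. Next use of hen: step 8. Cache: [eel hen]
  7. access owl: MISS. Cache: [eel hen owl]
  8. access hen: HIT. Next use of hen: step 9. Cache: [eel hen owl]
  9. access hen: HIT. Next use of hen: never. Cache: [eel hen owl]
  10. access owl: HIT. Next use of owl: never. Cache: [eel hen owl]
  11. access jay: MISS, evict eel (next use: never). Cache: [hen owl jay]
Total: 7 hits, 4 misses, 1 evictions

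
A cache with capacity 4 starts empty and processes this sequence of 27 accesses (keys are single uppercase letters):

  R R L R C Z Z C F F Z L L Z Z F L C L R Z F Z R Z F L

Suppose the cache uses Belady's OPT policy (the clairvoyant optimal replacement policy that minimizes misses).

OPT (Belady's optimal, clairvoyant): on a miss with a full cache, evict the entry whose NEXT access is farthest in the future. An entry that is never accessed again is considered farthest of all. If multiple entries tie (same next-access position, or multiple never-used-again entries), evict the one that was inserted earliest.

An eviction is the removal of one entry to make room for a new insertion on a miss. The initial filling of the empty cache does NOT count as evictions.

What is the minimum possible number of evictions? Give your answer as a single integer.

OPT (Belady) simulation (capacity=4):
  1. access R: MISS. Cache: [R]
  2. access R: HIT. Next use of R: step 4. Cache: [R]
  3. access L: MISS. Cache: [R L]
  4. access R: HIT. Next use of R: step 20. Cache: [R L]
  5. access C: MISS. Cache: [R L C]
  6. access Z: MISS. Cache: [R L C Z]
  7. access Z: HIT. Next use of Z: step 11. Cache: [R L C Z]
  8. access C: HIT. Next use of C: step 18. Cache: [R L C Z]
  9. access F: MISS, evict R (next use: step 20). Cache: [L C Z F]
  10. access F: HIT. Next use of F: step 16. Cache: [L C Z F]
  11. access Z: HIT. Next use of Z: step 14. Cache: [L C Z F]
  12. access L: HIT. Next use of L: step 13. Cache: [L C Z F]
  13. access L: HIT. Next use of L: step 17. Cache: [L C Z F]
  14. access Z: HIT. Next use of Z: step 15. Cache: [L C Z F]
  15. access Z: HIT. Next use of Z: step 21. Cache: [L C Z F]
  16. access F: HIT. Next use of F: step 22. Cache: [L C Z F]
  17. access L: HIT. Next use of L: step 19. Cache: [L C Z F]
  18. access C: HIT. Next use of C: never. Cache: [L C Z F]
  19. access L: HIT. Next use of L: step 27. Cache: [L C Z F]
  20. access R: MISS, evict C (next use: never). Cache: [L Z F R]
  21. access Z: HIT. Next use of Z: step 23. Cache: [L Z F R]
  22. access F: HIT. Next use of F: step 26. Cache: [L Z F R]
  23. access Z: HIT. Next use of Z: step 25. Cache: [L Z F R]
  24. access R: HIT. Next use of R: never. Cache: [L Z F R]
  25. access Z: HIT. Next use of Z: never. Cache: [L Z F R]
  26. access F: HIT. Next use of F: never. Cache: [L Z F R]
  27. access L: HIT. Next use of L: never. Cache: [L Z F R]
Total: 21 hits, 6 misses, 2 evictions

Answer: 2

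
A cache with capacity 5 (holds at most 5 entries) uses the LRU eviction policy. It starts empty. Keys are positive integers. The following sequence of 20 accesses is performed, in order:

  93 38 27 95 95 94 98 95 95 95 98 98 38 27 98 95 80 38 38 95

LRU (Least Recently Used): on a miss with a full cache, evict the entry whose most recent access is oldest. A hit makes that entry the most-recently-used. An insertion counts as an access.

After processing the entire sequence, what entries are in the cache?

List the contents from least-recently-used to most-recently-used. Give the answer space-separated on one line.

LRU simulation (capacity=5):
  1. access 93: MISS. Cache (LRU->MRU): [93]
  2. access 38: MISS. Cache (LRU->MRU): [93 38]
  3. access 27: MISS. Cache (LRU->MRU): [93 38 27]
  4. access 95: MISS. Cache (LRU->MRU): [93 38 27 95]
  5. access 95: HIT. Cache (LRU->MRU): [93 38 27 95]
  6. access 94: MISS. Cache (LRU->MRU): [93 38 27 95 94]
  7. access 98: MISS, evict 93. Cache (LRU->MRU): [38 27 95 94 98]
  8. access 95: HIT. Cache (LRU->MRU): [38 27 94 98 95]
  9. access 95: HIT. Cache (LRU->MRU): [38 27 94 98 95]
  10. access 95: HIT. Cache (LRU->MRU): [38 27 94 98 95]
  11. access 98: HIT. Cache (LRU->MRU): [38 27 94 95 98]
  12. access 98: HIT. Cache (LRU->MRU): [38 27 94 95 98]
  13. access 38: HIT. Cache (LRU->MRU): [27 94 95 98 38]
  14. access 27: HIT. Cache (LRU->MRU): [94 95 98 38 27]
  15. access 98: HIT. Cache (LRU->MRU): [94 95 38 27 98]
  16. access 95: HIT. Cache (LRU->MRU): [94 38 27 98 95]
  17. access 80: MISS, evict 94. Cache (LRU->MRU): [38 27 98 95 80]
  18. access 38: HIT. Cache (LRU->MRU): [27 98 95 80 38]
  19. access 38: HIT. Cache (LRU->MRU): [27 98 95 80 38]
  20. access 95: HIT. Cache (LRU->MRU): [27 98 80 38 95]
Total: 13 hits, 7 misses, 2 evictions

Answer: 27 98 80 38 95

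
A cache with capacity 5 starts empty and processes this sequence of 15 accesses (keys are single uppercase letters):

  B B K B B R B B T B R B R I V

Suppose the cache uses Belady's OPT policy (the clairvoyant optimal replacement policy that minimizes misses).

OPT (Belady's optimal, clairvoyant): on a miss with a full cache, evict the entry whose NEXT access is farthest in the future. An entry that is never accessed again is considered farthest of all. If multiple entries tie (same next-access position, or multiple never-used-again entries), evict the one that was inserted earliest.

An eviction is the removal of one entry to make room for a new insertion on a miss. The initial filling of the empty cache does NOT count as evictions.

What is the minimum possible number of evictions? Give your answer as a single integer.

Answer: 1

Derivation:
OPT (Belady) simulation (capacity=5):
  1. access B: MISS. Cache: [B]
  2. access B: HIT. Next use of B: step 4. Cache: [B]
  3. access K: MISS. Cache: [B K]
  4. access B: HIT. Next use of B: step 5. Cache: [B K]
  5. access B: HIT. Next use of B: step 7. Cache: [B K]
  6. access R: MISS. Cache: [B K R]
  7. access B: HIT. Next use of B: step 8. Cache: [B K R]
  8. access B: HIT. Next use of B: step 10. Cache: [B K R]
  9. access T: MISS. Cache: [B K R T]
  10. access B: HIT. Next use of B: step 12. Cache: [B K R T]
  11. access R: HIT. Next use of R: step 13. Cache: [B K R T]
  12. access B: HIT. Next use of B: never. Cache: [B K R T]
  13. access R: HIT. Next use of R: never. Cache: [B K R T]
  14. access I: MISS. Cache: [B K R T I]
  15. access V: MISS, evict B (next use: never). Cache: [K R T I V]
Total: 9 hits, 6 misses, 1 evictions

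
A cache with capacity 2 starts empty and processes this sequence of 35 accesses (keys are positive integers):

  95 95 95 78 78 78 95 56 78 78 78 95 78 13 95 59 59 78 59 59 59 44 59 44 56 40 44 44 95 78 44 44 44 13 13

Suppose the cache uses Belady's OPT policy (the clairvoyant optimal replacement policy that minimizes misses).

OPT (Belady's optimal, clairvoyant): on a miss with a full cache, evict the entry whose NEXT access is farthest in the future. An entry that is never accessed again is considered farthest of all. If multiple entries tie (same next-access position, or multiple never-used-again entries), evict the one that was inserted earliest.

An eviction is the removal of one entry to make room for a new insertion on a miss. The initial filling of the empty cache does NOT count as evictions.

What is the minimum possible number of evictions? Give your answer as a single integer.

OPT (Belady) simulation (capacity=2):
  1. access 95: MISS. Cache: [95]
  2. access 95: HIT. Next use of 95: step 3. Cache: [95]
  3. access 95: HIT. Next use of 95: step 7. Cache: [95]
  4. access 78: MISS. Cache: [95 78]
  5. access 78: HIT. Next use of 78: step 6. Cache: [95 78]
  6. access 78: HIT. Next use of 78: step 9. Cache: [95 78]
  7. access 95: HIT. Next use of 95: step 12. Cache: [95 78]
  8. access 56: MISS, evict 95 (next use: step 12). Cache: [78 56]
  9. access 78: HIT. Next use of 78: step 10. Cache: [78 56]
  10. access 78: HIT. Next use of 78: step 11. Cache: [78 56]
  11. access 78: HIT. Next use of 78: step 13. Cache: [78 56]
  12. access 95: MISS, evict 56 (next use: step 25). Cache: [78 95]
  13. access 78: HIT. Next use of 78: step 18. Cache: [78 95]
  14. access 13: MISS, evict 78 (next use: step 18). Cache: [95 13]
  15. access 95: HIT. Next use of 95: step 29. Cache: [95 13]
  16. access 59: MISS, evict 13 (next use: step 34). Cache: [95 59]
  17. access 59: HIT. Next use of 59: step 19. Cache: [95 59]
  18. access 78: MISS, evict 95 (next use: step 29). Cache: [59 78]
  19. access 59: HIT. Next use of 59: step 20. Cache: [59 78]
  20. access 59: HIT. Next use of 59: step 21. Cache: [59 78]
  21. access 59: HIT. Next use of 59: step 23. Cache: [59 78]
  22. access 44: MISS, evict 78 (next use: step 30). Cache: [59 44]
  23. access 59: HIT. Next use of 59: never. Cache: [59 44]
  24. access 44: HIT. Next use of 44: step 27. Cache: [59 44]
  25. access 56: MISS, evict 59 (next use: never). Cache: [44 56]
  26. access 40: MISS, evict 56 (next use: never). Cache: [44 40]
  27. access 44: HIT. Next use of 44: step 28. Cache: [44 40]
  28. access 44: HIT. Next use of 44: step 31. Cache: [44 40]
  29. access 95: MISS, evict 40 (next use: never). Cache: [44 95]
  30. access 78: MISS, evict 95 (next use: never). Cache: [44 78]
  31. access 44: HIT. Next use of 44: step 32. Cache: [44 78]
  32. access 44: HIT. Next use of 44: step 33. Cache: [44 78]
  33. access 44: HIT. Next use of 44: never. Cache: [44 78]
  34. access 13: MISS, evict 44 (next use: never). Cache: [78 13]
  35. access 13: HIT. Next use of 13: never. Cache: [78 13]
Total: 22 hits, 13 misses, 11 evictions

Answer: 11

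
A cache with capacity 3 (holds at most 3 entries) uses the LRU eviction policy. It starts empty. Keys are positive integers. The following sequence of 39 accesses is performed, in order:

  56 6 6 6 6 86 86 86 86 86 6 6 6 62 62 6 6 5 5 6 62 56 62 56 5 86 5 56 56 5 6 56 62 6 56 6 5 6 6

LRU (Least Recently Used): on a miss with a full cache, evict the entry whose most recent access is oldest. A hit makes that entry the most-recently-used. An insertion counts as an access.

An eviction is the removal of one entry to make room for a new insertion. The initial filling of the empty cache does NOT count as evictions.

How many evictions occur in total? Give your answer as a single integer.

LRU simulation (capacity=3):
  1. access 56: MISS. Cache (LRU->MRU): [56]
  2. access 6: MISS. Cache (LRU->MRU): [56 6]
  3. access 6: HIT. Cache (LRU->MRU): [56 6]
  4. access 6: HIT. Cache (LRU->MRU): [56 6]
  5. access 6: HIT. Cache (LRU->MRU): [56 6]
  6. access 86: MISS. Cache (LRU->MRU): [56 6 86]
  7. access 86: HIT. Cache (LRU->MRU): [56 6 86]
  8. access 86: HIT. Cache (LRU->MRU): [56 6 86]
  9. access 86: HIT. Cache (LRU->MRU): [56 6 86]
  10. access 86: HIT. Cache (LRU->MRU): [56 6 86]
  11. access 6: HIT. Cache (LRU->MRU): [56 86 6]
  12. access 6: HIT. Cache (LRU->MRU): [56 86 6]
  13. access 6: HIT. Cache (LRU->MRU): [56 86 6]
  14. access 62: MISS, evict 56. Cache (LRU->MRU): [86 6 62]
  15. access 62: HIT. Cache (LRU->MRU): [86 6 62]
  16. access 6: HIT. Cache (LRU->MRU): [86 62 6]
  17. access 6: HIT. Cache (LRU->MRU): [86 62 6]
  18. access 5: MISS, evict 86. Cache (LRU->MRU): [62 6 5]
  19. access 5: HIT. Cache (LRU->MRU): [62 6 5]
  20. access 6: HIT. Cache (LRU->MRU): [62 5 6]
  21. access 62: HIT. Cache (LRU->MRU): [5 6 62]
  22. access 56: MISS, evict 5. Cache (LRU->MRU): [6 62 56]
  23. access 62: HIT. Cache (LRU->MRU): [6 56 62]
  24. access 56: HIT. Cache (LRU->MRU): [6 62 56]
  25. access 5: MISS, evict 6. Cache (LRU->MRU): [62 56 5]
  26. access 86: MISS, evict 62. Cache (LRU->MRU): [56 5 86]
  27. access 5: HIT. Cache (LRU->MRU): [56 86 5]
  28. access 56: HIT. Cache (LRU->MRU): [86 5 56]
  29. access 56: HIT. Cache (LRU->MRU): [86 5 56]
  30. access 5: HIT. Cache (LRU->MRU): [86 56 5]
  31. access 6: MISS, evict 86. Cache (LRU->MRU): [56 5 6]
  32. access 56: HIT. Cache (LRU->MRU): [5 6 56]
  33. access 62: MISS, evict 5. Cache (LRU->MRU): [6 56 62]
  34. access 6: HIT. Cache (LRU->MRU): [56 62 6]
  35. access 56: HIT. Cache (LRU->MRU): [62 6 56]
  36. access 6: HIT. Cache (LRU->MRU): [62 56 6]
  37. access 5: MISS, evict 62. Cache (LRU->MRU): [56 6 5]
  38. access 6: HIT. Cache (LRU->MRU): [56 5 6]
  39. access 6: HIT. Cache (LRU->MRU): [56 5 6]
Total: 28 hits, 11 misses, 8 evictions

Answer: 8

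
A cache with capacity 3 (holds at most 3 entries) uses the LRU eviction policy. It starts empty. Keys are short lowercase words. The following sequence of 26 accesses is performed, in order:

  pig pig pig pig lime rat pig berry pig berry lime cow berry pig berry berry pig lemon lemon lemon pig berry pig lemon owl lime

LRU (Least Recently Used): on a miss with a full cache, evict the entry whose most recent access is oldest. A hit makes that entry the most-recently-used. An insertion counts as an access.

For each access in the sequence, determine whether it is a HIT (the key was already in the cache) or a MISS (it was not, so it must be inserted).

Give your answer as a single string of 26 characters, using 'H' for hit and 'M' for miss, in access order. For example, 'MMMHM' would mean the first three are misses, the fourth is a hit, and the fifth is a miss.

Answer: MHHHMMHMHHMMHMHHHMHHHHHHMM

Derivation:
LRU simulation (capacity=3):
  1. access pig: MISS. Cache (LRU->MRU): [pig]
  2. access pig: HIT. Cache (LRU->MRU): [pig]
  3. access pig: HIT. Cache (LRU->MRU): [pig]
  4. access pig: HIT. Cache (LRU->MRU): [pig]
  5. access lime: MISS. Cache (LRU->MRU): [pig lime]
  6. access rat: MISS. Cache (LRU->MRU): [pig lime rat]
  7. access pig: HIT. Cache (LRU->MRU): [lime rat pig]
  8. access berry: MISS, evict lime. Cache (LRU->MRU): [rat pig berry]
  9. access pig: HIT. Cache (LRU->MRU): [rat berry pig]
  10. access berry: HIT. Cache (LRU->MRU): [rat pig berry]
  11. access lime: MISS, evict rat. Cache (LRU->MRU): [pig berry lime]
  12. access cow: MISS, evict pig. Cache (LRU->MRU): [berry lime cow]
  13. access berry: HIT. Cache (LRU->MRU): [lime cow berry]
  14. access pig: MISS, evict lime. Cache (LRU->MRU): [cow berry pig]
  15. access berry: HIT. Cache (LRU->MRU): [cow pig berry]
  16. access berry: HIT. Cache (LRU->MRU): [cow pig berry]
  17. access pig: HIT. Cache (LRU->MRU): [cow berry pig]
  18. access lemon: MISS, evict cow. Cache (LRU->MRU): [berry pig lemon]
  19. access lemon: HIT. Cache (LRU->MRU): [berry pig lemon]
  20. access lemon: HIT. Cache (LRU->MRU): [berry pig lemon]
  21. access pig: HIT. Cache (LRU->MRU): [berry lemon pig]
  22. access berry: HIT. Cache (LRU->MRU): [lemon pig berry]
  23. access pig: HIT. Cache (LRU->MRU): [lemon berry pig]
  24. access lemon: HIT. Cache (LRU->MRU): [berry pig lemon]
  25. access owl: MISS, evict berry. Cache (LRU->MRU): [pig lemon owl]
  26. access lime: MISS, evict pig. Cache (LRU->MRU): [lemon owl lime]
Total: 16 hits, 10 misses, 7 evictions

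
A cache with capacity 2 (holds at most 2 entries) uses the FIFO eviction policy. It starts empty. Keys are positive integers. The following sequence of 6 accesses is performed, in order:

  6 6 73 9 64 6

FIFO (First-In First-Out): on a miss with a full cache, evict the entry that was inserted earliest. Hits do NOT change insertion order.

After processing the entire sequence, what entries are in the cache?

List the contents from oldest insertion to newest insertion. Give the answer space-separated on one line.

FIFO simulation (capacity=2):
  1. access 6: MISS. Cache (old->new): [6]
  2. access 6: HIT. Cache (old->new): [6]
  3. access 73: MISS. Cache (old->new): [6 73]
  4. access 9: MISS, evict 6. Cache (old->new): [73 9]
  5. access 64: MISS, evict 73. Cache (old->new): [9 64]
  6. access 6: MISS, evict 9. Cache (old->new): [64 6]
Total: 1 hits, 5 misses, 3 evictions

Answer: 64 6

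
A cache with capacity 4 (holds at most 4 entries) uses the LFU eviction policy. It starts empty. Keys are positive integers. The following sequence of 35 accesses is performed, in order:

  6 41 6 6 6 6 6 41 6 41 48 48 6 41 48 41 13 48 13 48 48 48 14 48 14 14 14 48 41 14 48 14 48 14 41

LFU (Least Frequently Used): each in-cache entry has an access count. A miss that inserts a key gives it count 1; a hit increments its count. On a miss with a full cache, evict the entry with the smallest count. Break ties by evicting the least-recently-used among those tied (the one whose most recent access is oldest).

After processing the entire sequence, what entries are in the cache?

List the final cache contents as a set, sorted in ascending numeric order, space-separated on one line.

Answer: 6 14 41 48

Derivation:
LFU simulation (capacity=4):
  1. access 6: MISS. Cache: [6(c=1)]
  2. access 41: MISS. Cache: [6(c=1) 41(c=1)]
  3. access 6: HIT, count now 2. Cache: [41(c=1) 6(c=2)]
  4. access 6: HIT, count now 3. Cache: [41(c=1) 6(c=3)]
  5. access 6: HIT, count now 4. Cache: [41(c=1) 6(c=4)]
  6. access 6: HIT, count now 5. Cache: [41(c=1) 6(c=5)]
  7. access 6: HIT, count now 6. Cache: [41(c=1) 6(c=6)]
  8. access 41: HIT, count now 2. Cache: [41(c=2) 6(c=6)]
  9. access 6: HIT, count now 7. Cache: [41(c=2) 6(c=7)]
  10. access 41: HIT, count now 3. Cache: [41(c=3) 6(c=7)]
  11. access 48: MISS. Cache: [48(c=1) 41(c=3) 6(c=7)]
  12. access 48: HIT, count now 2. Cache: [48(c=2) 41(c=3) 6(c=7)]
  13. access 6: HIT, count now 8. Cache: [48(c=2) 41(c=3) 6(c=8)]
  14. access 41: HIT, count now 4. Cache: [48(c=2) 41(c=4) 6(c=8)]
  15. access 48: HIT, count now 3. Cache: [48(c=3) 41(c=4) 6(c=8)]
  16. access 41: HIT, count now 5. Cache: [48(c=3) 41(c=5) 6(c=8)]
  17. access 13: MISS. Cache: [13(c=1) 48(c=3) 41(c=5) 6(c=8)]
  18. access 48: HIT, count now 4. Cache: [13(c=1) 48(c=4) 41(c=5) 6(c=8)]
  19. access 13: HIT, count now 2. Cache: [13(c=2) 48(c=4) 41(c=5) 6(c=8)]
  20. access 48: HIT, count now 5. Cache: [13(c=2) 41(c=5) 48(c=5) 6(c=8)]
  21. access 48: HIT, count now 6. Cache: [13(c=2) 41(c=5) 48(c=6) 6(c=8)]
  22. access 48: HIT, count now 7. Cache: [13(c=2) 41(c=5) 48(c=7) 6(c=8)]
  23. access 14: MISS, evict 13(c=2). Cache: [14(c=1) 41(c=5) 48(c=7) 6(c=8)]
  24. access 48: HIT, count now 8. Cache: [14(c=1) 41(c=5) 6(c=8) 48(c=8)]
  25. access 14: HIT, count now 2. Cache: [14(c=2) 41(c=5) 6(c=8) 48(c=8)]
  26. access 14: HIT, count now 3. Cache: [14(c=3) 41(c=5) 6(c=8) 48(c=8)]
  27. access 14: HIT, count now 4. Cache: [14(c=4) 41(c=5) 6(c=8) 48(c=8)]
  28. access 48: HIT, count now 9. Cache: [14(c=4) 41(c=5) 6(c=8) 48(c=9)]
  29. access 41: HIT, count now 6. Cache: [14(c=4) 41(c=6) 6(c=8) 48(c=9)]
  30. access 14: HIT, count now 5. Cache: [14(c=5) 41(c=6) 6(c=8) 48(c=9)]
  31. access 48: HIT, count now 10. Cache: [14(c=5) 41(c=6) 6(c=8) 48(c=10)]
  32. access 14: HIT, count now 6. Cache: [41(c=6) 14(c=6) 6(c=8) 48(c=10)]
  33. access 48: HIT, count now 11. Cache: [41(c=6) 14(c=6) 6(c=8) 48(c=11)]
  34. access 14: HIT, count now 7. Cache: [41(c=6) 14(c=7) 6(c=8) 48(c=11)]
  35. access 41: HIT, count now 7. Cache: [14(c=7) 41(c=7) 6(c=8) 48(c=11)]
Total: 30 hits, 5 misses, 1 evictions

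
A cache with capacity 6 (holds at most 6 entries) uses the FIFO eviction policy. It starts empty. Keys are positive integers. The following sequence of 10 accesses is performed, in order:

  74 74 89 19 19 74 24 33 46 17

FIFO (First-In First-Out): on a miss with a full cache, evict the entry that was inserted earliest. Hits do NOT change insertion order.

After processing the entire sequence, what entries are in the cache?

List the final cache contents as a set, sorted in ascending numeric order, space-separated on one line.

FIFO simulation (capacity=6):
  1. access 74: MISS. Cache (old->new): [74]
  2. access 74: HIT. Cache (old->new): [74]
  3. access 89: MISS. Cache (old->new): [74 89]
  4. access 19: MISS. Cache (old->new): [74 89 19]
  5. access 19: HIT. Cache (old->new): [74 89 19]
  6. access 74: HIT. Cache (old->new): [74 89 19]
  7. access 24: MISS. Cache (old->new): [74 89 19 24]
  8. access 33: MISS. Cache (old->new): [74 89 19 24 33]
  9. access 46: MISS. Cache (old->new): [74 89 19 24 33 46]
  10. access 17: MISS, evict 74. Cache (old->new): [89 19 24 33 46 17]
Total: 3 hits, 7 misses, 1 evictions

Answer: 17 19 24 33 46 89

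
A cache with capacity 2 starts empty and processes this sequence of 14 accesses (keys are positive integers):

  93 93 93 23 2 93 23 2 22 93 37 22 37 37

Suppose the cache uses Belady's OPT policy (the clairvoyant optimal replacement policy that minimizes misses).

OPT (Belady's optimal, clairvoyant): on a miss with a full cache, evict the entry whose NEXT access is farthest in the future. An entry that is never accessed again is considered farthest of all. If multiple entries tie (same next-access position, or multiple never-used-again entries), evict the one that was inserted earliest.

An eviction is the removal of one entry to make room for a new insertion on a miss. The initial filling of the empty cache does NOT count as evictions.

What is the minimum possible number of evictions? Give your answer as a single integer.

Answer: 5

Derivation:
OPT (Belady) simulation (capacity=2):
  1. access 93: MISS. Cache: [93]
  2. access 93: HIT. Next use of 93: step 3. Cache: [93]
  3. access 93: HIT. Next use of 93: step 6. Cache: [93]
  4. access 23: MISS. Cache: [93 23]
  5. access 2: MISS, evict 23 (next use: step 7). Cache: [93 2]
  6. access 93: HIT. Next use of 93: step 10. Cache: [93 2]
  7. access 23: MISS, evict 93 (next use: step 10). Cache: [2 23]
  8. access 2: HIT. Next use of 2: never. Cache: [2 23]
  9. access 22: MISS, evict 2 (next use: never). Cache: [23 22]
  10. access 93: MISS, evict 23 (next use: never). Cache: [22 93]
  11. access 37: MISS, evict 93 (next use: never). Cache: [22 37]
  12. access 22: HIT. Next use of 22: never. Cache: [22 37]
  13. access 37: HIT. Next use of 37: step 14. Cache: [22 37]
  14. access 37: HIT. Next use of 37: never. Cache: [22 37]
Total: 7 hits, 7 misses, 5 evictions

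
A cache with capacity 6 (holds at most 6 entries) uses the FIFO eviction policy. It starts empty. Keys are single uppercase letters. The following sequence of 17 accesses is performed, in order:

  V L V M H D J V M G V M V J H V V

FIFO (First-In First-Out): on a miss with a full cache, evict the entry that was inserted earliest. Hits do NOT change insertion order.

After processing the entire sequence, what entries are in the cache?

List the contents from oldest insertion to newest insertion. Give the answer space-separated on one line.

FIFO simulation (capacity=6):
  1. access V: MISS. Cache (old->new): [V]
  2. access L: MISS. Cache (old->new): [V L]
  3. access V: HIT. Cache (old->new): [V L]
  4. access M: MISS. Cache (old->new): [V L M]
  5. access H: MISS. Cache (old->new): [V L M H]
  6. access D: MISS. Cache (old->new): [V L M H D]
  7. access J: MISS. Cache (old->new): [V L M H D J]
  8. access V: HIT. Cache (old->new): [V L M H D J]
  9. access M: HIT. Cache (old->new): [V L M H D J]
  10. access G: MISS, evict V. Cache (old->new): [L M H D J G]
  11. access V: MISS, evict L. Cache (old->new): [M H D J G V]
  12. access M: HIT. Cache (old->new): [M H D J G V]
  13. access V: HIT. Cache (old->new): [M H D J G V]
  14. access J: HIT. Cache (old->new): [M H D J G V]
  15. access H: HIT. Cache (old->new): [M H D J G V]
  16. access V: HIT. Cache (old->new): [M H D J G V]
  17. access V: HIT. Cache (old->new): [M H D J G V]
Total: 9 hits, 8 misses, 2 evictions

Answer: M H D J G V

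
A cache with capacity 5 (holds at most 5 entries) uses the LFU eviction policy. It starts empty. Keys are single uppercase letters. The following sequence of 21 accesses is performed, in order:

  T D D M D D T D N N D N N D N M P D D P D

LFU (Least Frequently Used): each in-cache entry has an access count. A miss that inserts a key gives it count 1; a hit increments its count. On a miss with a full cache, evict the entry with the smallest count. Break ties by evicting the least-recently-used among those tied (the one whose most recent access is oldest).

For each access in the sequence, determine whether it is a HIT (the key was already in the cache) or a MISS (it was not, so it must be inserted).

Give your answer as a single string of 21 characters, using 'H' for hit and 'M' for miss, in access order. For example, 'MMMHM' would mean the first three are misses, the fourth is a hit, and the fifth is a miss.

LFU simulation (capacity=5):
  1. access T: MISS. Cache: [T(c=1)]
  2. access D: MISS. Cache: [T(c=1) D(c=1)]
  3. access D: HIT, count now 2. Cache: [T(c=1) D(c=2)]
  4. access M: MISS. Cache: [T(c=1) M(c=1) D(c=2)]
  5. access D: HIT, count now 3. Cache: [T(c=1) M(c=1) D(c=3)]
  6. access D: HIT, count now 4. Cache: [T(c=1) M(c=1) D(c=4)]
  7. access T: HIT, count now 2. Cache: [M(c=1) T(c=2) D(c=4)]
  8. access D: HIT, count now 5. Cache: [M(c=1) T(c=2) D(c=5)]
  9. access N: MISS. Cache: [M(c=1) N(c=1) T(c=2) D(c=5)]
  10. access N: HIT, count now 2. Cache: [M(c=1) T(c=2) N(c=2) D(c=5)]
  11. access D: HIT, count now 6. Cache: [M(c=1) T(c=2) N(c=2) D(c=6)]
  12. access N: HIT, count now 3. Cache: [M(c=1) T(c=2) N(c=3) D(c=6)]
  13. access N: HIT, count now 4. Cache: [M(c=1) T(c=2) N(c=4) D(c=6)]
  14. access D: HIT, count now 7. Cache: [M(c=1) T(c=2) N(c=4) D(c=7)]
  15. access N: HIT, count now 5. Cache: [M(c=1) T(c=2) N(c=5) D(c=7)]
  16. access M: HIT, count now 2. Cache: [T(c=2) M(c=2) N(c=5) D(c=7)]
  17. access P: MISS. Cache: [P(c=1) T(c=2) M(c=2) N(c=5) D(c=7)]
  18. access D: HIT, count now 8. Cache: [P(c=1) T(c=2) M(c=2) N(c=5) D(c=8)]
  19. access D: HIT, count now 9. Cache: [P(c=1) T(c=2) M(c=2) N(c=5) D(c=9)]
  20. access P: HIT, count now 2. Cache: [T(c=2) M(c=2) P(c=2) N(c=5) D(c=9)]
  21. access D: HIT, count now 10. Cache: [T(c=2) M(c=2) P(c=2) N(c=5) D(c=10)]
Total: 16 hits, 5 misses, 0 evictions

Answer: MMHMHHHHMHHHHHHHMHHHH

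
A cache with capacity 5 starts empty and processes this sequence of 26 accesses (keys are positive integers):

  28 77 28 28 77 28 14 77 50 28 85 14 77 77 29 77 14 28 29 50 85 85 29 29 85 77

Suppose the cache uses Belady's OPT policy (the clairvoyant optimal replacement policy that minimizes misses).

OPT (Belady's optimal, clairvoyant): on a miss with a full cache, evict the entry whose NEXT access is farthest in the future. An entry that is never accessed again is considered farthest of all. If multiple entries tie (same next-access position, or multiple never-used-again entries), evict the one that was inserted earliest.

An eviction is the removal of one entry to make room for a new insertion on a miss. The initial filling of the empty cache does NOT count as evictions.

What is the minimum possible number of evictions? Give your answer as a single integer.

OPT (Belady) simulation (capacity=5):
  1. access 28: MISS. Cache: [28]
  2. access 77: MISS. Cache: [28 77]
  3. access 28: HIT. Next use of 28: step 4. Cache: [28 77]
  4. access 28: HIT. Next use of 28: step 6. Cache: [28 77]
  5. access 77: HIT. Next use of 77: step 8. Cache: [28 77]
  6. access 28: HIT. Next use of 28: step 10. Cache: [28 77]
  7. access 14: MISS. Cache: [28 77 14]
  8. access 77: HIT. Next use of 77: step 13. Cache: [28 77 14]
  9. access 50: MISS. Cache: [28 77 14 50]
  10. access 28: HIT. Next use of 28: step 18. Cache: [28 77 14 50]
  11. access 85: MISS. Cache: [28 77 14 50 85]
  12. access 14: HIT. Next use of 14: step 17. Cache: [28 77 14 50 85]
  13. access 77: HIT. Next use of 77: step 14. Cache: [28 77 14 50 85]
  14. access 77: HIT. Next use of 77: step 16. Cache: [28 77 14 50 85]
  15. access 29: MISS, evict 85 (next use: step 21). Cache: [28 77 14 50 29]
  16. access 77: HIT. Next use of 77: step 26. Cache: [28 77 14 50 29]
  17. access 14: HIT. Next use of 14: never. Cache: [28 77 14 50 29]
  18. access 28: HIT. Next use of 28: never. Cache: [28 77 14 50 29]
  19. access 29: HIT. Next use of 29: step 23. Cache: [28 77 14 50 29]
  20. access 50: HIT. Next use of 50: never. Cache: [28 77 14 50 29]
  21. access 85: MISS, evict 28 (next use: never). Cache: [77 14 50 29 85]
  22. access 85: HIT. Next use of 85: step 25. Cache: [77 14 50 29 85]
  23. access 29: HIT. Next use of 29: step 24. Cache: [77 14 50 29 85]
  24. access 29: HIT. Next use of 29: never. Cache: [77 14 50 29 85]
  25. access 85: HIT. Next use of 85: never. Cache: [77 14 50 29 85]
  26. access 77: HIT. Next use of 77: never. Cache: [77 14 50 29 85]
Total: 19 hits, 7 misses, 2 evictions

Answer: 2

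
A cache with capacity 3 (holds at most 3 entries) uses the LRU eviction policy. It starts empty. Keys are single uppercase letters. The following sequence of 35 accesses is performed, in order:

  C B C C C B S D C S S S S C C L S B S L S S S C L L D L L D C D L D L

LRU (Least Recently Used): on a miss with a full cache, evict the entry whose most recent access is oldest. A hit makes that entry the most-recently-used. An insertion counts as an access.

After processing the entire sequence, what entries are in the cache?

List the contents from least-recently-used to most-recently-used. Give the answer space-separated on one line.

LRU simulation (capacity=3):
  1. access C: MISS. Cache (LRU->MRU): [C]
  2. access B: MISS. Cache (LRU->MRU): [C B]
  3. access C: HIT. Cache (LRU->MRU): [B C]
  4. access C: HIT. Cache (LRU->MRU): [B C]
  5. access C: HIT. Cache (LRU->MRU): [B C]
  6. access B: HIT. Cache (LRU->MRU): [C B]
  7. access S: MISS. Cache (LRU->MRU): [C B S]
  8. access D: MISS, evict C. Cache (LRU->MRU): [B S D]
  9. access C: MISS, evict B. Cache (LRU->MRU): [S D C]
  10. access S: HIT. Cache (LRU->MRU): [D C S]
  11. access S: HIT. Cache (LRU->MRU): [D C S]
  12. access S: HIT. Cache (LRU->MRU): [D C S]
  13. access S: HIT. Cache (LRU->MRU): [D C S]
  14. access C: HIT. Cache (LRU->MRU): [D S C]
  15. access C: HIT. Cache (LRU->MRU): [D S C]
  16. access L: MISS, evict D. Cache (LRU->MRU): [S C L]
  17. access S: HIT. Cache (LRU->MRU): [C L S]
  18. access B: MISS, evict C. Cache (LRU->MRU): [L S B]
  19. access S: HIT. Cache (LRU->MRU): [L B S]
  20. access L: HIT. Cache (LRU->MRU): [B S L]
  21. access S: HIT. Cache (LRU->MRU): [B L S]
  22. access S: HIT. Cache (LRU->MRU): [B L S]
  23. access S: HIT. Cache (LRU->MRU): [B L S]
  24. access C: MISS, evict B. Cache (LRU->MRU): [L S C]
  25. access L: HIT. Cache (LRU->MRU): [S C L]
  26. access L: HIT. Cache (LRU->MRU): [S C L]
  27. access D: MISS, evict S. Cache (LRU->MRU): [C L D]
  28. access L: HIT. Cache (LRU->MRU): [C D L]
  29. access L: HIT. Cache (LRU->MRU): [C D L]
  30. access D: HIT. Cache (LRU->MRU): [C L D]
  31. access C: HIT. Cache (LRU->MRU): [L D C]
  32. access D: HIT. Cache (LRU->MRU): [L C D]
  33. access L: HIT. Cache (LRU->MRU): [C D L]
  34. access D: HIT. Cache (LRU->MRU): [C L D]
  35. access L: HIT. Cache (LRU->MRU): [C D L]
Total: 26 hits, 9 misses, 6 evictions

Answer: C D L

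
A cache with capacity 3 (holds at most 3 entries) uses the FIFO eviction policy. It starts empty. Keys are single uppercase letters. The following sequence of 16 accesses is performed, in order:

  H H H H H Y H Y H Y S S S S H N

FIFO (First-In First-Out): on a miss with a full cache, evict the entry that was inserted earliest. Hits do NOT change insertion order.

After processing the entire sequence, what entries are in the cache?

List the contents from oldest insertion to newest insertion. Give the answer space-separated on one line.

FIFO simulation (capacity=3):
  1. access H: MISS. Cache (old->new): [H]
  2. access H: HIT. Cache (old->new): [H]
  3. access H: HIT. Cache (old->new): [H]
  4. access H: HIT. Cache (old->new): [H]
  5. access H: HIT. Cache (old->new): [H]
  6. access Y: MISS. Cache (old->new): [H Y]
  7. access H: HIT. Cache (old->new): [H Y]
  8. access Y: HIT. Cache (old->new): [H Y]
  9. access H: HIT. Cache (old->new): [H Y]
  10. access Y: HIT. Cache (old->new): [H Y]
  11. access S: MISS. Cache (old->new): [H Y S]
  12. access S: HIT. Cache (old->new): [H Y S]
  13. access S: HIT. Cache (old->new): [H Y S]
  14. access S: HIT. Cache (old->new): [H Y S]
  15. access H: HIT. Cache (old->new): [H Y S]
  16. access N: MISS, evict H. Cache (old->new): [Y S N]
Total: 12 hits, 4 misses, 1 evictions

Answer: Y S N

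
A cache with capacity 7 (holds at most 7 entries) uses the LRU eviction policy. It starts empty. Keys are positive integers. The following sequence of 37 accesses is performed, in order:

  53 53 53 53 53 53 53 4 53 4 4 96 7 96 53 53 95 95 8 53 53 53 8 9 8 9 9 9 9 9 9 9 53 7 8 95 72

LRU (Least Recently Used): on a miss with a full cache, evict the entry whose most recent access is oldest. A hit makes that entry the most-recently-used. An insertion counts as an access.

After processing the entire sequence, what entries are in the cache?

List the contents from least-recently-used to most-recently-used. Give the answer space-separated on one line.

Answer: 96 9 53 7 8 95 72

Derivation:
LRU simulation (capacity=7):
  1. access 53: MISS. Cache (LRU->MRU): [53]
  2. access 53: HIT. Cache (LRU->MRU): [53]
  3. access 53: HIT. Cache (LRU->MRU): [53]
  4. access 53: HIT. Cache (LRU->MRU): [53]
  5. access 53: HIT. Cache (LRU->MRU): [53]
  6. access 53: HIT. Cache (LRU->MRU): [53]
  7. access 53: HIT. Cache (LRU->MRU): [53]
  8. access 4: MISS. Cache (LRU->MRU): [53 4]
  9. access 53: HIT. Cache (LRU->MRU): [4 53]
  10. access 4: HIT. Cache (LRU->MRU): [53 4]
  11. access 4: HIT. Cache (LRU->MRU): [53 4]
  12. access 96: MISS. Cache (LRU->MRU): [53 4 96]
  13. access 7: MISS. Cache (LRU->MRU): [53 4 96 7]
  14. access 96: HIT. Cache (LRU->MRU): [53 4 7 96]
  15. access 53: HIT. Cache (LRU->MRU): [4 7 96 53]
  16. access 53: HIT. Cache (LRU->MRU): [4 7 96 53]
  17. access 95: MISS. Cache (LRU->MRU): [4 7 96 53 95]
  18. access 95: HIT. Cache (LRU->MRU): [4 7 96 53 95]
  19. access 8: MISS. Cache (LRU->MRU): [4 7 96 53 95 8]
  20. access 53: HIT. Cache (LRU->MRU): [4 7 96 95 8 53]
  21. access 53: HIT. Cache (LRU->MRU): [4 7 96 95 8 53]
  22. access 53: HIT. Cache (LRU->MRU): [4 7 96 95 8 53]
  23. access 8: HIT. Cache (LRU->MRU): [4 7 96 95 53 8]
  24. access 9: MISS. Cache (LRU->MRU): [4 7 96 95 53 8 9]
  25. access 8: HIT. Cache (LRU->MRU): [4 7 96 95 53 9 8]
  26. access 9: HIT. Cache (LRU->MRU): [4 7 96 95 53 8 9]
  27. access 9: HIT. Cache (LRU->MRU): [4 7 96 95 53 8 9]
  28. access 9: HIT. Cache (LRU->MRU): [4 7 96 95 53 8 9]
  29. access 9: HIT. Cache (LRU->MRU): [4 7 96 95 53 8 9]
  30. access 9: HIT. Cache (LRU->MRU): [4 7 96 95 53 8 9]
  31. access 9: HIT. Cache (LRU->MRU): [4 7 96 95 53 8 9]
  32. access 9: HIT. Cache (LRU->MRU): [4 7 96 95 53 8 9]
  33. access 53: HIT. Cache (LRU->MRU): [4 7 96 95 8 9 53]
  34. access 7: HIT. Cache (LRU->MRU): [4 96 95 8 9 53 7]
  35. access 8: HIT. Cache (LRU->MRU): [4 96 95 9 53 7 8]
  36. access 95: HIT. Cache (LRU->MRU): [4 96 9 53 7 8 95]
  37. access 72: MISS, evict 4. Cache (LRU->MRU): [96 9 53 7 8 95 72]
Total: 29 hits, 8 misses, 1 evictions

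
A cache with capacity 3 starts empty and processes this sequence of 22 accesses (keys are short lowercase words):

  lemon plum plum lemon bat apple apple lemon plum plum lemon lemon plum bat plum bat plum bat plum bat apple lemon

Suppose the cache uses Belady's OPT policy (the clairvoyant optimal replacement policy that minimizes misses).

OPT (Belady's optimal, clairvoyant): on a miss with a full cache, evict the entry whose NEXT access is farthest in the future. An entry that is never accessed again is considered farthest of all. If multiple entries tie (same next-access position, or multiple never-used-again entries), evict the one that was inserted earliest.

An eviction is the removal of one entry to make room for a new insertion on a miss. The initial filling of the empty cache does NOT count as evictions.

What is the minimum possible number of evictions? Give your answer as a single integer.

Answer: 3

Derivation:
OPT (Belady) simulation (capacity=3):
  1. access lemon: MISS. Cache: [lemon]
  2. access plum: MISS. Cache: [lemon plum]
  3. access plum: HIT. Next use of plum: step 9. Cache: [lemon plum]
  4. access lemon: HIT. Next use of lemon: step 8. Cache: [lemon plum]
  5. access bat: MISS. Cache: [lemon plum bat]
  6. access apple: MISS, evict bat (next use: step 14). Cache: [lemon plum apple]
  7. access apple: HIT. Next use of apple: step 21. Cache: [lemon plum apple]
  8. access lemon: HIT. Next use of lemon: step 11. Cache: [lemon plum apple]
  9. access plum: HIT. Next use of plum: step 10. Cache: [lemon plum apple]
  10. access plum: HIT. Next use of plum: step 13. Cache: [lemon plum apple]
  11. access lemon: HIT. Next use of lemon: step 12. Cache: [lemon plum apple]
  12. access lemon: HIT. Next use of lemon: step 22. Cache: [lemon plum apple]
  13. access plum: HIT. Next use of plum: step 15. Cache: [lemon plum apple]
  14. access bat: MISS, evict lemon (next use: step 22). Cache: [plum apple bat]
  15. access plum: HIT. Next use of plum: step 17. Cache: [plum apple bat]
  16. access bat: HIT. Next use of bat: step 18. Cache: [plum apple bat]
  17. access plum: HIT. Next use of plum: step 19. Cache: [plum apple bat]
  18. access bat: HIT. Next use of bat: step 20. Cache: [plum apple bat]
  19. access plum: HIT. Next use of plum: never. Cache: [plum apple bat]
  20. access bat: HIT. Next use of bat: never. Cache: [plum apple bat]
  21. access apple: HIT. Next use of apple: never. Cache: [plum apple bat]
  22. access lemon: MISS, evict plum (next use: never). Cache: [apple bat lemon]
Total: 16 hits, 6 misses, 3 evictions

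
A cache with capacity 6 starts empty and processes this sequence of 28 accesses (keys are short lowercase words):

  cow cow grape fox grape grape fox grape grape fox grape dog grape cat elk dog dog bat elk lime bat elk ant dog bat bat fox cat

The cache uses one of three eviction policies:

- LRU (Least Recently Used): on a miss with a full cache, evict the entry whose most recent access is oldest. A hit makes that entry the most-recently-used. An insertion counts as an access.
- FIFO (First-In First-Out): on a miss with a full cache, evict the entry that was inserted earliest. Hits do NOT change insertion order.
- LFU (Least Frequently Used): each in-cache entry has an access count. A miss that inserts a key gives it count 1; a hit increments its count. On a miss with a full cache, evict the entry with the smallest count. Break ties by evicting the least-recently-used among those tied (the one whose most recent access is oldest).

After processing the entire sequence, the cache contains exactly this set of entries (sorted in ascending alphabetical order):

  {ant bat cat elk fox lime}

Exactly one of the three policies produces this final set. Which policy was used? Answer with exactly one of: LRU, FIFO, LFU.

Simulating under each policy and comparing final sets:
  LRU: final set = {ant bat cat dog elk fox} -> differs
  FIFO: final set = {ant bat cat elk fox lime} -> MATCHES target
  LFU: final set = {bat cat dog elk fox grape} -> differs
Only FIFO produces the target set.

Answer: FIFO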